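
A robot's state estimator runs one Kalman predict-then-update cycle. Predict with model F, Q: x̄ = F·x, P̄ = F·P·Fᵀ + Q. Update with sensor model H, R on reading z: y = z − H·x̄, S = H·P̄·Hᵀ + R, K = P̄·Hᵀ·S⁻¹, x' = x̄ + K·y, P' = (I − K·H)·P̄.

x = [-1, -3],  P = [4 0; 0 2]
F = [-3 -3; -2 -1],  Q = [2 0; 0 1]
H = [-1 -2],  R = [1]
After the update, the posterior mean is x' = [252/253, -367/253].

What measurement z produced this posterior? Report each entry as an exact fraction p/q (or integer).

x̄ = F·x = [12, 5]
P̄ = F·P·Fᵀ + Q = [56 30; 30 19]
S = H·P̄·Hᵀ + R = [253]
K = P̄·Hᵀ·S⁻¹ = [-116/253; -68/253]
x' − x̄ = [-2784/253, -1632/253] = K·y
y = (KᵀK)⁻¹·Kᵀ·(x' − x̄) = [24]
z = y + H·x̄ = [24] + [-22] = [2]

z = [2]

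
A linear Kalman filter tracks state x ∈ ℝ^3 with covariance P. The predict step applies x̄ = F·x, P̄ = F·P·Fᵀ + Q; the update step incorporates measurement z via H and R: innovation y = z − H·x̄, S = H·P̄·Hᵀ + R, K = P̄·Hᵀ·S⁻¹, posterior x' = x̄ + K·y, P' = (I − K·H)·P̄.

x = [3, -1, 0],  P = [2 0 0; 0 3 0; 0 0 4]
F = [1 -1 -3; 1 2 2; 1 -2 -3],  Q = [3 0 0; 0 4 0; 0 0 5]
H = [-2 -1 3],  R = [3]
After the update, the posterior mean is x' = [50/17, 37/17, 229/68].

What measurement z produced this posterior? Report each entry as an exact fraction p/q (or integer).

x̄ = F·x = [4, 1, 5]
P̄ = F·P·Fᵀ + Q = [44 -28 44; -28 34 -34; 44 -34 55]
S = H·P̄·Hᵀ + R = [272]
K = P̄·Hᵀ·S⁻¹ = [9/34; -5/17; 111/272]
x' − x̄ = [-18/17, 20/17, -111/68] = K·y
y = (KᵀK)⁻¹·Kᵀ·(x' − x̄) = [-4]
z = y + H·x̄ = [-4] + [6] = [2]

z = [2]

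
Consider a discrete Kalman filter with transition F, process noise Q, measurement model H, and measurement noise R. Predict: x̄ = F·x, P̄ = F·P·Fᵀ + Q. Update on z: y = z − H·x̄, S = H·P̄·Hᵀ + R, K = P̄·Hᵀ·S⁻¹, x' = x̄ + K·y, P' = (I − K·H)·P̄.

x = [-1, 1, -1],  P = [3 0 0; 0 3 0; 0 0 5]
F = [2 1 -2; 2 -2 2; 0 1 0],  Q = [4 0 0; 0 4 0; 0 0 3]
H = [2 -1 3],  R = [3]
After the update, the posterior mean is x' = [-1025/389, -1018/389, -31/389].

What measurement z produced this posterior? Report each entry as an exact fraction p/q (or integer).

z = [-3]

x̄ = F·x = [1, -6, 1]
P̄ = F·P·Fᵀ + Q = [39 -14 3; -14 48 -6; 3 -6 6]
S = H·P̄·Hᵀ + R = [389]
K = P̄·Hᵀ·S⁻¹ = [101/389; -94/389; 30/389]
x' − x̄ = [-1414/389, 1316/389, -420/389] = K·y
y = (KᵀK)⁻¹·Kᵀ·(x' − x̄) = [-14]
z = y + H·x̄ = [-14] + [11] = [-3]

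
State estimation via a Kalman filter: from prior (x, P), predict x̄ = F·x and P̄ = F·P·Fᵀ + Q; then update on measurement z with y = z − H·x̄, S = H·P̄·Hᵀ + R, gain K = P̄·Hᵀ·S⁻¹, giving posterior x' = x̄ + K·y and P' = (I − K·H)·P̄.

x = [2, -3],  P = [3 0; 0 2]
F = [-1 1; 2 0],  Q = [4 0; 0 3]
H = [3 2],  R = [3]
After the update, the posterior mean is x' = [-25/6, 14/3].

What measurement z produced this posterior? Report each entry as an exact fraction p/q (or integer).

z = [-3]

x̄ = F·x = [-5, 4]
P̄ = F·P·Fᵀ + Q = [9 -6; -6 15]
S = H·P̄·Hᵀ + R = [72]
K = P̄·Hᵀ·S⁻¹ = [5/24; 1/6]
x' − x̄ = [5/6, 2/3] = K·y
y = (KᵀK)⁻¹·Kᵀ·(x' − x̄) = [4]
z = y + H·x̄ = [4] + [-7] = [-3]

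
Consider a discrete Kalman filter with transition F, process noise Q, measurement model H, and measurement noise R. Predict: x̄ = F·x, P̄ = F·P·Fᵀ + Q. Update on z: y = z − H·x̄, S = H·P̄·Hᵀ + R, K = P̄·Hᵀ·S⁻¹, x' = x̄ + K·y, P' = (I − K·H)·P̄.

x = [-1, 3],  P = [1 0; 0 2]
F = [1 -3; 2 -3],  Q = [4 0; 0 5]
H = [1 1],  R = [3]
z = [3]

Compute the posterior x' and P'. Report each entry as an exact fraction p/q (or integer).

x' = [34/31, 35/31]
P' = [290/93 -161/93; -161/93 302/93]

x̄ = F·x = [-10, -11]
P̄ = F·P·Fᵀ + Q = [23 20; 20 27]
y = z − H·x̄ = [24]
S = H·P̄·Hᵀ + R = [93]
K = P̄·Hᵀ·S⁻¹ = [43/93; 47/93]
x' = x̄ + K·y = [34/31, 35/31]
P' = (I − K·H)·P̄ = [290/93 -161/93; -161/93 302/93]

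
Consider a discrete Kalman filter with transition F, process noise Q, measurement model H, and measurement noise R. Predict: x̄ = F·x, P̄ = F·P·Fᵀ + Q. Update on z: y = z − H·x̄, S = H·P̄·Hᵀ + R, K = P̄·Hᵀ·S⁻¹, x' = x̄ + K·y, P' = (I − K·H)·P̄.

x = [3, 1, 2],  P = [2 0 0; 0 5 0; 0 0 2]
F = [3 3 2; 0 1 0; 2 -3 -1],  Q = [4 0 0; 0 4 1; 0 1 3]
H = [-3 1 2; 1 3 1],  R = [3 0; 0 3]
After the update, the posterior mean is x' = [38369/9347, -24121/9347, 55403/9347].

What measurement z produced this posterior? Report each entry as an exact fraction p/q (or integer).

x̄ = F·x = [16, 1, 1]
P̄ = F·P·Fᵀ + Q = [75 15 -37; 15 9 -14; -37 -14 58]
S = H·P̄·Hᵀ + R = [1217 -263; -263 149]
K = P̄·Hᵀ·S⁻¹ = [-6829/37388 8773/37388; -181/9347 1437/9347; 4369/18694 5077/18694]
x' − x̄ = [-111183/9347, -33468/9347, 46056/9347] = K·y
y = (KᵀK)⁻¹·Kᵀ·(x' − x̄) = [42, -18]
z = y + H·x̄ = [42, -18] + [-45, 20] = [-3, 2]

z = [-3, 2]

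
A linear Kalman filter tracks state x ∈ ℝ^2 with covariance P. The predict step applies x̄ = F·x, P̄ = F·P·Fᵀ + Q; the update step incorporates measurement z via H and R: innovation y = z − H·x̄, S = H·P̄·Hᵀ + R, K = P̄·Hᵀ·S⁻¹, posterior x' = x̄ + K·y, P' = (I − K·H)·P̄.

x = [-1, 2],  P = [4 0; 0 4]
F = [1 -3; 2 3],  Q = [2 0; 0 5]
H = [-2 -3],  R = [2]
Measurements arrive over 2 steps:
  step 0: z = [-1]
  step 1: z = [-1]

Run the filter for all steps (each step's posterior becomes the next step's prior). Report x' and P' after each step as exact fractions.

step 0: x' = [-7, 1733/347], P' = [42 -28; -28 6554/347]
step 1: x' = [-916436/544439, 782717/544439], P' = [8589650/544439 -5551080/544439; -5551080/544439 3704650/544439]

step 0: x̄ = F·x = [-7, 4]
step 0: P̄ = F·P·Fᵀ + Q = [42 -28; -28 57]
step 0: y = z − H·x̄ = [-3]
step 0: S = H·P̄·Hᵀ + R = [347]
step 0: K = P̄·Hᵀ·S⁻¹ = [0; -115/347]
step 0: x' = x̄ + K·y = [-7, 1733/347]
step 0: P' = (I − K·H)·P̄ = [42 -28; -28 6554/347]
step 1: x̄ = F·x = [-7628/347, 341/347]
step 1: P̄ = F·P·Fᵀ + Q = [132550/347 -690/347; -690/347 2425/347]
step 1: y = z − H·x̄ = [-14580/347]
step 1: S = H·P̄·Hᵀ + R = [544439/347]
step 1: K = P̄·Hᵀ·S⁻¹ = [-263030/544439; -5895/544439]
step 1: x' = x̄ + K·y = [-916436/544439, 782717/544439]
step 1: P' = (I − K·H)·P̄ = [8589650/544439 -5551080/544439; -5551080/544439 3704650/544439]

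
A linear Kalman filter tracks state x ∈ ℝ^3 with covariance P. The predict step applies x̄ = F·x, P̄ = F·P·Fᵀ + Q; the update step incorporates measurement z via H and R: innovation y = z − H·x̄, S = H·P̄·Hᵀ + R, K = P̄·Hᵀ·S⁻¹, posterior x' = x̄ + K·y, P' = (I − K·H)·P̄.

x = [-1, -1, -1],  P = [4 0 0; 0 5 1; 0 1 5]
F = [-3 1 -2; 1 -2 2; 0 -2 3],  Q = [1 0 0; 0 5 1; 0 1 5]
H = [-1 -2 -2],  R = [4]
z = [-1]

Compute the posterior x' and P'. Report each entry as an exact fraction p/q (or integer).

x' = [196/51, -191/255, -23/34]
P' = [2318/51 -812/51 -121/17; -812/51 2263/255 -7/17; -121/17 -7/17 157/34]

x̄ = F·x = [4, -1, -1]
P̄ = F·P·Fᵀ + Q = [58 -36 -33; -36 41 41; -33 41 58]
y = z − H·x̄ = [-1]
S = H·P̄·Hᵀ + R = [510]
K = P̄·Hᵀ·S⁻¹ = [8/51; -64/255; -11/34]
x' = x̄ + K·y = [196/51, -191/255, -23/34]
P' = (I − K·H)·P̄ = [2318/51 -812/51 -121/17; -812/51 2263/255 -7/17; -121/17 -7/17 157/34]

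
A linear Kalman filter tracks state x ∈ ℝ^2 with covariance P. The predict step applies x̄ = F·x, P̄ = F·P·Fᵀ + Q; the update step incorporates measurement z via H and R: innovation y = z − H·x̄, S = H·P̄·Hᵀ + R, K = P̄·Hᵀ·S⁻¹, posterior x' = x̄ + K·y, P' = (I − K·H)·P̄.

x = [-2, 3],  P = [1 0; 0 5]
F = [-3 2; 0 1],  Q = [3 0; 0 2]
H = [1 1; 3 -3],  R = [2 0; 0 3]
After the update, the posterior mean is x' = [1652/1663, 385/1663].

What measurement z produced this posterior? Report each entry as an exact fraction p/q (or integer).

x̄ = F·x = [12, 3]
P̄ = F·P·Fᵀ + Q = [32 10; 10 7]
S = H·P̄·Hᵀ + R = [61 75; 75 174]
K = P̄·Hᵀ·S⁻¹ = [786/1663 292/1663; 761/1663 -242/1663]
x' − x̄ = [-18304/1663, -4604/1663] = K·y
y = (KᵀK)⁻¹·Kᵀ·(x' − x̄) = [-14, -25]
z = y + H·x̄ = [-14, -25] + [15, 27] = [1, 2]

z = [1, 2]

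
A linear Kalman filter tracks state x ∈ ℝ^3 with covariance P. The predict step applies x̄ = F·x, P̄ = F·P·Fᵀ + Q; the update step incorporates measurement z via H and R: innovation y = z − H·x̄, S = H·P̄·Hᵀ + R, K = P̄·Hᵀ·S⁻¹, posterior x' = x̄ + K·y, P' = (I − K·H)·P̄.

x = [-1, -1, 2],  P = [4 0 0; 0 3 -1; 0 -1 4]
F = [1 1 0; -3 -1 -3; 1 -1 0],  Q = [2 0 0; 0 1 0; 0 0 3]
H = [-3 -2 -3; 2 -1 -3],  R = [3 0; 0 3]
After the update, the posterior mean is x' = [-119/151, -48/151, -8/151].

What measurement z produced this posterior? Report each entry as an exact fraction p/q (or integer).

x̄ = F·x = [-2, -2, 0]
P̄ = F·P·Fᵀ + Q = [9 -12 1; -12 70 -12; 1 -12 10]
S = H·P̄·Hᵀ + R = [184 83; 83 163]
K = P̄·Hᵀ·S⁻¹ = [-1073/7701 1822/7701; -2090/7701 -1676/7701; -139/23103 -2197/23103]
x' − x̄ = [183/151, 254/151, -8/151] = K·y
y = (KᵀK)⁻¹·Kᵀ·(x' − x̄) = [-7, 1]
z = y + H·x̄ = [-7, 1] + [10, -2] = [3, -1]

z = [3, -1]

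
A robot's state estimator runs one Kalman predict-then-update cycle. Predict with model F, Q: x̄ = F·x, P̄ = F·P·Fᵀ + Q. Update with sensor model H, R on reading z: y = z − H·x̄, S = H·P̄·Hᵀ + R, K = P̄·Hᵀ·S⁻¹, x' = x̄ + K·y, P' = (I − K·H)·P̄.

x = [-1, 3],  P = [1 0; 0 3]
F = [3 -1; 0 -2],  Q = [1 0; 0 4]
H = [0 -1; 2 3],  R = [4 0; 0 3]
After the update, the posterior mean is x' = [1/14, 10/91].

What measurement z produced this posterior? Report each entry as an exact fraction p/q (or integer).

z = [1, 1]

x̄ = F·x = [-6, -6]
P̄ = F·P·Fᵀ + Q = [13 6; 6 16]
S = H·P̄·Hᵀ + R = [20 -60; -60 271]
K = P̄·Hᵀ·S⁻¹ = [39/70 2/7; -184/455 12/91]
x' − x̄ = [85/14, 556/91] = K·y
y = (KᵀK)⁻¹·Kᵀ·(x' − x̄) = [-5, 31]
z = y + H·x̄ = [-5, 31] + [6, -30] = [1, 1]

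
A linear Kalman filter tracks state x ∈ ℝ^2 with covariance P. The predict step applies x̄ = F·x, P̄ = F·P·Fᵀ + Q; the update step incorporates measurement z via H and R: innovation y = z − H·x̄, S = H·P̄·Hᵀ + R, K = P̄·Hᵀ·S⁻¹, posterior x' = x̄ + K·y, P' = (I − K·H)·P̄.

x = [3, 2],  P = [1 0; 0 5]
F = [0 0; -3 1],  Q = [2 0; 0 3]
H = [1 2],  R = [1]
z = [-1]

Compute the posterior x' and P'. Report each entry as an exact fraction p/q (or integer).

x' = [26/71, -55/71]
P' = [138/71 -68/71; -68/71 51/71]

x̄ = F·x = [0, -7]
P̄ = F·P·Fᵀ + Q = [2 0; 0 17]
y = z − H·x̄ = [13]
S = H·P̄·Hᵀ + R = [71]
K = P̄·Hᵀ·S⁻¹ = [2/71; 34/71]
x' = x̄ + K·y = [26/71, -55/71]
P' = (I − K·H)·P̄ = [138/71 -68/71; -68/71 51/71]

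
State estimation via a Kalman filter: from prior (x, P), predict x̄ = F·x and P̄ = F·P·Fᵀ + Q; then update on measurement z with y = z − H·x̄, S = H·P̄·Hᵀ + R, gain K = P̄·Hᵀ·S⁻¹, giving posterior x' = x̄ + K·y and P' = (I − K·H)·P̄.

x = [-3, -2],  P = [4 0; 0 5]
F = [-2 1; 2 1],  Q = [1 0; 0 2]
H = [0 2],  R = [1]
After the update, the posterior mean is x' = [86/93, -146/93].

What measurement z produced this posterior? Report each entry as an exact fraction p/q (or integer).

z = [-3]

x̄ = F·x = [4, -8]
P̄ = F·P·Fᵀ + Q = [22 -11; -11 23]
S = H·P̄·Hᵀ + R = [93]
K = P̄·Hᵀ·S⁻¹ = [-22/93; 46/93]
x' − x̄ = [-286/93, 598/93] = K·y
y = (KᵀK)⁻¹·Kᵀ·(x' − x̄) = [13]
z = y + H·x̄ = [13] + [-16] = [-3]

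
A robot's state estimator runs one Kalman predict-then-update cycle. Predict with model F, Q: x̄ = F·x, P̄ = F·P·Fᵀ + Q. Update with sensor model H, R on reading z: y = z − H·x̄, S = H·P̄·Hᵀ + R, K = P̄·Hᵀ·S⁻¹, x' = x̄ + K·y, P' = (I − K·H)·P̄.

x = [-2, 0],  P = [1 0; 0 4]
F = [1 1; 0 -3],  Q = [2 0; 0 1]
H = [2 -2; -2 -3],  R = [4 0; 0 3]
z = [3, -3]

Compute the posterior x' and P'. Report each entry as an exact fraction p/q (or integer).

x̄ = F·x = [-2, 0]
P̄ = F·P·Fᵀ + Q = [7 -12; -12 37]
y = z − H·x̄ = [7, -7]
S = H·P̄·Hᵀ + R = [276 218; 218 220]
K = P̄·Hᵀ·S⁻¹ = [891/3299 -553/3299; -1297/6598 -662/3299]
x' = x̄ + K·y = [3510/3299, 189/6598]
P' = (I − K·H)·P̄ = [1401/3299 -381/3299; -381/3299 916/3299]

x' = [3510/3299, 189/6598]
P' = [1401/3299 -381/3299; -381/3299 916/3299]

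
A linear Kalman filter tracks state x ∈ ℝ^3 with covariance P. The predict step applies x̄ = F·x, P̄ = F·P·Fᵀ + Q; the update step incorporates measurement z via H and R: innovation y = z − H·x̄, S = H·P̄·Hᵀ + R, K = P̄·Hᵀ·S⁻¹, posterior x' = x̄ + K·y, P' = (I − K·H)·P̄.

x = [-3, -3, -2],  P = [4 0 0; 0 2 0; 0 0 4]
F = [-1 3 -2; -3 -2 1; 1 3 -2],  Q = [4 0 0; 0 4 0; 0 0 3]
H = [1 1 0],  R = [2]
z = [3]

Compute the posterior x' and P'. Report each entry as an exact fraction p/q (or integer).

x̄ = F·x = [-2, 13, -8]
P̄ = F·P·Fᵀ + Q = [42 -8 30; -8 52 -32; 30 -32 41]
y = z − H·x̄ = [-8]
S = H·P̄·Hᵀ + R = [80]
K = P̄·Hᵀ·S⁻¹ = [17/40; 11/20; -1/40]
x' = x̄ + K·y = [-27/5, 43/5, -39/5]
P' = (I − K·H)·P̄ = [551/20 -267/10 617/20; -267/10 139/5 -309/10; 617/20 -309/10 819/20]

x' = [-27/5, 43/5, -39/5]
P' = [551/20 -267/10 617/20; -267/10 139/5 -309/10; 617/20 -309/10 819/20]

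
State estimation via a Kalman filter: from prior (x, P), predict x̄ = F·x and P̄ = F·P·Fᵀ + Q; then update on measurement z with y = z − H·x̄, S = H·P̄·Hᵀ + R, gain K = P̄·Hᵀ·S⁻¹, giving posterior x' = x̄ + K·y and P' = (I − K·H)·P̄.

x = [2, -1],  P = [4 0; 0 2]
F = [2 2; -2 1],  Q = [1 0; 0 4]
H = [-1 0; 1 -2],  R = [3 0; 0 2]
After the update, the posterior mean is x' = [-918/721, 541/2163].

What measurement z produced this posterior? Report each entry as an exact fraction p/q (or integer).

x̄ = F·x = [2, -5]
P̄ = F·P·Fᵀ + Q = [25 -12; -12 22]
S = H·P̄·Hᵀ + R = [28 -49; -49 163]
K = P̄·Hᵀ·S⁻¹ = [-558/721 7/103; -788/2163 -140/309]
x' − x̄ = [-2360/721, 11356/2163] = K·y
y = (KᵀK)⁻¹·Kᵀ·(x' − x̄) = [3, -14]
z = y + H·x̄ = [3, -14] + [-2, 12] = [1, -2]

z = [1, -2]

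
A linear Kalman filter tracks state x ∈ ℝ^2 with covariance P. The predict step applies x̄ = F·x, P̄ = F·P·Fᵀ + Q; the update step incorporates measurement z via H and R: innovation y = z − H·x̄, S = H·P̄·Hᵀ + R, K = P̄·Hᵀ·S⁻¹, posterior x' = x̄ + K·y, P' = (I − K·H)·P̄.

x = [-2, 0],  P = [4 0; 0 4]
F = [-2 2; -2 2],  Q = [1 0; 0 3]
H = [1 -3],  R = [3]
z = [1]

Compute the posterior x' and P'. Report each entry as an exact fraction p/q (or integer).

x̄ = F·x = [4, 4]
P̄ = F·P·Fᵀ + Q = [33 32; 32 35]
y = z − H·x̄ = [9]
S = H·P̄·Hᵀ + R = [159]
K = P̄·Hᵀ·S⁻¹ = [-21/53; -73/159]
x' = x̄ + K·y = [23/53, -7/53]
P' = (I − K·H)·P̄ = [426/53 163/53; 163/53 236/159]

x' = [23/53, -7/53]
P' = [426/53 163/53; 163/53 236/159]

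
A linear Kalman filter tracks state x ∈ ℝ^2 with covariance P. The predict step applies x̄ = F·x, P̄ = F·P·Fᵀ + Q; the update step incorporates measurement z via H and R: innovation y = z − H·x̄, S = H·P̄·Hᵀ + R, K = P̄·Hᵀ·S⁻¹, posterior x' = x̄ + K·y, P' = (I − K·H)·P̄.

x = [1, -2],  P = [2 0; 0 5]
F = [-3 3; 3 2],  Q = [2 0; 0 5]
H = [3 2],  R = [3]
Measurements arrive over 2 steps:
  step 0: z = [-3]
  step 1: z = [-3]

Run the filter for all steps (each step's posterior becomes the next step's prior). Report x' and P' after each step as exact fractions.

step 0: x̄ = F·x = [-9, -1]
step 0: P̄ = F·P·Fᵀ + Q = [65 12; 12 43]
step 0: y = z − H·x̄ = [26]
step 0: S = H·P̄·Hᵀ + R = [904]
step 0: K = P̄·Hᵀ·S⁻¹ = [219/904; 61/452]
step 0: x' = x̄ + K·y = [-1221/452, 567/226]
step 0: P' = (I − K·H)·P̄ = [10799/904 -7935/452; -7935/452 5997/226]
step 1: x̄ = F·x = [7065/452, -1395/452]
step 1: P̄ = F·P·Fᵀ + Q = [600551/904 -873/904; -873/904 7223/904]
step 1: y = z − H·x̄ = [-19761/452]
step 1: S = H·P̄·Hᵀ + R = [5426087/904]
step 1: K = P̄·Hᵀ·S⁻¹ = [1799907/5426087; 11827/5426087]
step 1: x' = x̄ + K·y = [6122439/5426087, -17263506/5426087]
step 1: P' = (I − K·H)·P̄ = [20991997/5426087 -28788135/5426087; -28788135/5426087 43199943/5426087]

step 0: x' = [-1221/452, 567/226], P' = [10799/904 -7935/452; -7935/452 5997/226]
step 1: x' = [6122439/5426087, -17263506/5426087], P' = [20991997/5426087 -28788135/5426087; -28788135/5426087 43199943/5426087]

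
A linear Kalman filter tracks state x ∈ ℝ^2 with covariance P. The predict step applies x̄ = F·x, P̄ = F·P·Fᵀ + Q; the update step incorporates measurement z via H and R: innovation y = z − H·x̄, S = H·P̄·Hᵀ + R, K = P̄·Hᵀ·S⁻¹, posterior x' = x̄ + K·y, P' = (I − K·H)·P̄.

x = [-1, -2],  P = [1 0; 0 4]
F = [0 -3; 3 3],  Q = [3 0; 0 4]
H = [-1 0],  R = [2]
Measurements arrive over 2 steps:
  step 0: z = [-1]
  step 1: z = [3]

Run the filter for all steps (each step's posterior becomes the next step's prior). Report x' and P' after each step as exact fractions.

step 0: x̄ = F·x = [6, -9]
step 0: P̄ = F·P·Fᵀ + Q = [39 -36; -36 49]
step 0: y = z − H·x̄ = [5]
step 0: S = H·P̄·Hᵀ + R = [41]
step 0: K = P̄·Hᵀ·S⁻¹ = [-39/41; 36/41]
step 0: x' = x̄ + K·y = [51/41, -189/41]
step 0: P' = (I − K·H)·P̄ = [78/41 -72/41; -72/41 713/41]
step 1: x̄ = F·x = [567/41, -414/41]
step 1: P̄ = F·P·Fᵀ + Q = [6540/41 -5769/41; -5769/41 5987/41]
step 1: y = z − H·x̄ = [690/41]
step 1: S = H·P̄·Hᵀ + R = [6622/41]
step 1: K = P̄·Hᵀ·S⁻¹ = [-3270/3311; 5769/6622]
step 1: x' = x̄ + K·y = [-9243/3311, 15111/3311]
step 1: P' = (I − K·H)·P̄ = [6540/3311 -5769/3311; -5769/3311 155233/6622]

step 0: x' = [51/41, -189/41], P' = [78/41 -72/41; -72/41 713/41]
step 1: x' = [-9243/3311, 15111/3311], P' = [6540/3311 -5769/3311; -5769/3311 155233/6622]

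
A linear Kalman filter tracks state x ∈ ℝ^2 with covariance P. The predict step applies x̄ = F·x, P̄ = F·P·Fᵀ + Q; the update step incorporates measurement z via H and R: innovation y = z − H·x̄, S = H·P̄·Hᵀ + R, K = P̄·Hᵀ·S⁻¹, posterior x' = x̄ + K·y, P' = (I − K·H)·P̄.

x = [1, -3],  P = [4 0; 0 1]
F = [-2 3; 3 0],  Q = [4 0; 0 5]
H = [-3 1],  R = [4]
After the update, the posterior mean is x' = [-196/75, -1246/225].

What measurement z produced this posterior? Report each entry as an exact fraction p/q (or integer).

z = [2]

x̄ = F·x = [-11, 3]
P̄ = F·P·Fᵀ + Q = [29 -24; -24 41]
S = H·P̄·Hᵀ + R = [450]
K = P̄·Hᵀ·S⁻¹ = [-37/150; 113/450]
x' − x̄ = [629/75, -1921/225] = K·y
y = (KᵀK)⁻¹·Kᵀ·(x' − x̄) = [-34]
z = y + H·x̄ = [-34] + [36] = [2]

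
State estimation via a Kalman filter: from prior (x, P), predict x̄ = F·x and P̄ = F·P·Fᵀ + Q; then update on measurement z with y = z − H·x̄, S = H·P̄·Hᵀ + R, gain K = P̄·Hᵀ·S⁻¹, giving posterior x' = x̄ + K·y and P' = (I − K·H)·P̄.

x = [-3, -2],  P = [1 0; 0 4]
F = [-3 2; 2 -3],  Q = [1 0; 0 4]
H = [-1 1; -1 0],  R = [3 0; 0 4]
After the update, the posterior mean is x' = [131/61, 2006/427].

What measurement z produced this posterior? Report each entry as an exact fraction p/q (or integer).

x̄ = F·x = [5, 0]
P̄ = F·P·Fᵀ + Q = [26 -30; -30 44]
S = H·P̄·Hᵀ + R = [133 56; 56 30]
K = P̄·Hᵀ·S⁻¹ = [-16/61 -23/61; 270/427 -11/61]
x' − x̄ = [-174/61, 2006/427] = K·y
y = (KᵀK)⁻¹·Kᵀ·(x' − x̄) = [8, 2]
z = y + H·x̄ = [8, 2] + [-5, -5] = [3, -3]

z = [3, -3]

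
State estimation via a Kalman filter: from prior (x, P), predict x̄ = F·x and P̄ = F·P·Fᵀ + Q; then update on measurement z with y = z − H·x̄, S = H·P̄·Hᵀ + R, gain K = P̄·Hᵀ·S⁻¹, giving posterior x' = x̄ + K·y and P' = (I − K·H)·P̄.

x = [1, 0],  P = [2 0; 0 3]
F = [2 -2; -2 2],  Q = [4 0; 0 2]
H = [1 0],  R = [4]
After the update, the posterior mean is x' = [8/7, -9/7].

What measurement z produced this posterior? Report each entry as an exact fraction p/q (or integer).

z = [1]

x̄ = F·x = [2, -2]
P̄ = F·P·Fᵀ + Q = [24 -20; -20 22]
S = H·P̄·Hᵀ + R = [28]
K = P̄·Hᵀ·S⁻¹ = [6/7; -5/7]
x' − x̄ = [-6/7, 5/7] = K·y
y = (KᵀK)⁻¹·Kᵀ·(x' − x̄) = [-1]
z = y + H·x̄ = [-1] + [2] = [1]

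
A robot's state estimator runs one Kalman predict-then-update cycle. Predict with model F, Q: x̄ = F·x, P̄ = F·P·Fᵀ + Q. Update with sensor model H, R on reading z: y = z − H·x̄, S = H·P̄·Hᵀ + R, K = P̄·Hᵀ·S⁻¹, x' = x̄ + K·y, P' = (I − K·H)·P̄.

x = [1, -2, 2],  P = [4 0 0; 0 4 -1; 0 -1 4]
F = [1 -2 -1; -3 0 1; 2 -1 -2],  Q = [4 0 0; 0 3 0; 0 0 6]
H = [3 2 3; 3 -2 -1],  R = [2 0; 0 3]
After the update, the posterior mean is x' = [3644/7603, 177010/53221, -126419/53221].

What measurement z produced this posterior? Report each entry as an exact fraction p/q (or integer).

x̄ = F·x = [3, -1, 0]
P̄ = F·P·Fᵀ + Q = [24 -14 19; -14 43 -31; 19 -31 38]
S = H·P̄·Hᵀ + R = [534 292; 292 359]
K = P̄·Hᵀ·S⁻¹ = [1801/15206 983/7603; 10733/106442 -18745/53221; 15479/106442 5713/53221]
x' − x̄ = [-19165/7603, 230231/53221, -126419/53221] = K·y
y = (KᵀK)⁻¹·Kᵀ·(x' − x̄) = [-6, -14]
z = y + H·x̄ = [-6, -14] + [7, 11] = [1, -3]

z = [1, -3]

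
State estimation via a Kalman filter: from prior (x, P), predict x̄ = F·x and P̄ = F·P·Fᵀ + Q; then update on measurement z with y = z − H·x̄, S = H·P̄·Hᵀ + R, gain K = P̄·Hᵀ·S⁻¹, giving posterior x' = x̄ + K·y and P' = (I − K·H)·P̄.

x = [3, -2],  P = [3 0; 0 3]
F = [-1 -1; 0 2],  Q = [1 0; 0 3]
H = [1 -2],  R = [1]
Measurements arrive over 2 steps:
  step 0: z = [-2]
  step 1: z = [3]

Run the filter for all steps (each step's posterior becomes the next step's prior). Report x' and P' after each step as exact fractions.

step 0: x' = [-263/92, -11/23], P' = [283/92 33/23; 33/23 21/23]
step 1: x' = [13084/4991, -1048/4991], P' = [11847/4991 5130/4991; 5130/4991 3393/4991]

step 0: x̄ = F·x = [-1, -4]
step 0: P̄ = F·P·Fᵀ + Q = [7 -6; -6 15]
step 0: y = z − H·x̄ = [-9]
step 0: S = H·P̄·Hᵀ + R = [92]
step 0: K = P̄·Hᵀ·S⁻¹ = [19/92; -9/23]
step 0: x' = x̄ + K·y = [-263/92, -11/23]
step 0: P' = (I − K·H)·P̄ = [283/92 33/23; 33/23 21/23]
step 1: x̄ = F·x = [307/92, -22/23]
step 1: P̄ = F·P·Fᵀ + Q = [723/92 -108/23; -108/23 153/23]
step 1: y = z − H·x̄ = [-9/4]
step 1: S = H·P̄·Hᵀ + R = [217/4]
step 1: K = P̄·Hᵀ·S⁻¹ = [69/217; -72/217]
step 1: x' = x̄ + K·y = [13084/4991, -1048/4991]
step 1: P' = (I − K·H)·P̄ = [11847/4991 5130/4991; 5130/4991 3393/4991]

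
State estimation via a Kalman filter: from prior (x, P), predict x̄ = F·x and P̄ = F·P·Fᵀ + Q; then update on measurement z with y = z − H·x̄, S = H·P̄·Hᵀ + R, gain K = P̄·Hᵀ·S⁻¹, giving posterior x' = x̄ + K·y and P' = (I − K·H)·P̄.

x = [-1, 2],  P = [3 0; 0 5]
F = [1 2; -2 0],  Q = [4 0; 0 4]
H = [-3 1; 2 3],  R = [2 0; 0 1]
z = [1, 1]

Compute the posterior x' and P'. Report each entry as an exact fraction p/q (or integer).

x' = [-2743/16191, 22574/48573]
P' = [842/5397 -1192/16191; -1192/16191 6764/48573]

x̄ = F·x = [3, 2]
P̄ = F·P·Fᵀ + Q = [27 -6; -6 16]
y = z − H·x̄ = [8, -11]
S = H·P̄·Hᵀ + R = [297 -72; -72 181]
K = P̄·Hᵀ·S⁻¹ = [-4385/16191 164/1799; 8746/48573 1460/5397]
x' = x̄ + K·y = [-2743/16191, 22574/48573]
P' = (I − K·H)·P̄ = [842/5397 -1192/16191; -1192/16191 6764/48573]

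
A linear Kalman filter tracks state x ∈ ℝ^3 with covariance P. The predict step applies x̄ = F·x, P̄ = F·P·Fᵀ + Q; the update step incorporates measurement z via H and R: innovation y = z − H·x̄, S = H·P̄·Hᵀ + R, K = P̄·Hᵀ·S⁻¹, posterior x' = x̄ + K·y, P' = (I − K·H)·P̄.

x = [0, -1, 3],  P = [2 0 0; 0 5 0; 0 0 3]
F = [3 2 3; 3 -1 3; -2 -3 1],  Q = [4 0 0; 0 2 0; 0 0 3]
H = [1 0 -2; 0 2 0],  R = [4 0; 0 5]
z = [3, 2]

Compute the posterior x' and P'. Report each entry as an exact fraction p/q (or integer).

x̄ = F·x = [7, 10, 6]
P̄ = F·P·Fᵀ + Q = [69 35 -33; 35 52 12; -33 12 59]
y = z − H·x̄ = [8, -18]
S = H·P̄·Hᵀ + R = [441 22; 22 213]
K = P̄·Hᵀ·S⁻¹ = [27215/93449 27900/93449; 55/93449 45622/93449; -1923/5497 818/5497]
x' = x̄ + K·y = [369663/93449, 113734/93449, 2874/5497]
P' = (I − K·H)·P̄ = [820956/93449 69750/93449 20944/5497; 69750/93449 114055/93449 2045/5497; 20944/5497 2045/5497 14318/5497]

x' = [369663/93449, 113734/93449, 2874/5497]
P' = [820956/93449 69750/93449 20944/5497; 69750/93449 114055/93449 2045/5497; 20944/5497 2045/5497 14318/5497]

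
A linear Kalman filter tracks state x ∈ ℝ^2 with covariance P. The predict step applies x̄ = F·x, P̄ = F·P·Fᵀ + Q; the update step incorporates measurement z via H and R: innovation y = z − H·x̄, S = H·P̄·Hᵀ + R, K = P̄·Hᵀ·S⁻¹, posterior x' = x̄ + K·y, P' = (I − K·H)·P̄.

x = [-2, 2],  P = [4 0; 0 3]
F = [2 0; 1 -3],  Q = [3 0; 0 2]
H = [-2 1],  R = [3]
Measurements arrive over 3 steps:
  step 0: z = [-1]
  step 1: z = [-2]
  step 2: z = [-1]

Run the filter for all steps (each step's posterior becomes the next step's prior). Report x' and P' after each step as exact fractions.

step 0: x̄ = F·x = [-4, -8]
step 0: P̄ = F·P·Fᵀ + Q = [19 8; 8 33]
step 0: y = z − H·x̄ = [-1]
step 0: S = H·P̄·Hᵀ + R = [80]
step 0: K = P̄·Hᵀ·S⁻¹ = [-3/8; 17/80]
step 0: x' = x̄ + K·y = [-29/8, -657/80]
step 0: P' = (I − K·H)·P̄ = [31/4 115/8; 115/8 2351/80]
step 1: x̄ = F·x = [-29/4, 1681/80]
step 1: P̄ = F·P·Fᵀ + Q = [34 -283/4; -283/4 15039/80]
step 1: y = z − H·x̄ = [-3001/80]
step 1: S = H·P̄·Hᵀ + R = [48799/80]
step 1: K = P̄·Hᵀ·S⁻¹ = [-11100/48799; 26359/48799]
step 1: x' = x̄ + K·y = [62596/48799, 36597/48799]
step 1: P' = (I − K·H)·P̄ = [119041/48799 204782/48799; 204782/48799 488641/48799]
step 2: x̄ = F·x = [125192/48799, -47195/48799]
step 2: P̄ = F·P·Fᵀ + Q = [622561/48799 -990610/48799; -990610/48799 3385716/48799]
step 2: y = z − H·x̄ = [248780/48799]
step 2: S = H·P̄·Hᵀ + R = [9984797/48799]
step 2: K = P̄·Hᵀ·S⁻¹ = [-2235732/9984797; 5366936/9984797]
step 2: x' = x̄ + K·y = [14217736/9984797, 17704335/9984797]
step 2: P' = (I − K·H)·P̄ = [24952307/9984797 43197418/9984797; 43197418/9984797 102495644/9984797]

step 0: x' = [-29/8, -657/80], P' = [31/4 115/8; 115/8 2351/80]
step 1: x' = [62596/48799, 36597/48799], P' = [119041/48799 204782/48799; 204782/48799 488641/48799]
step 2: x' = [14217736/9984797, 17704335/9984797], P' = [24952307/9984797 43197418/9984797; 43197418/9984797 102495644/9984797]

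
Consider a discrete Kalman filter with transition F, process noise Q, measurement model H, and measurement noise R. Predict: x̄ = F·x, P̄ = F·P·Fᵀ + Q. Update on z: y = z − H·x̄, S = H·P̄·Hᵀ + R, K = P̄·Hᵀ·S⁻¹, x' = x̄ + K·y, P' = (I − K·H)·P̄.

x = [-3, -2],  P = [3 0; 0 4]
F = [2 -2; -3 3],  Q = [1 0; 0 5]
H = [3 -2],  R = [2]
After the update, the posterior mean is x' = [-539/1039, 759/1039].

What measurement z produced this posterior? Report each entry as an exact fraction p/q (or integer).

z = [-3]

x̄ = F·x = [-2, 3]
P̄ = F·P·Fᵀ + Q = [29 -42; -42 68]
S = H·P̄·Hᵀ + R = [1039]
K = P̄·Hᵀ·S⁻¹ = [171/1039; -262/1039]
x' − x̄ = [1539/1039, -2358/1039] = K·y
y = (KᵀK)⁻¹·Kᵀ·(x' − x̄) = [9]
z = y + H·x̄ = [9] + [-12] = [-3]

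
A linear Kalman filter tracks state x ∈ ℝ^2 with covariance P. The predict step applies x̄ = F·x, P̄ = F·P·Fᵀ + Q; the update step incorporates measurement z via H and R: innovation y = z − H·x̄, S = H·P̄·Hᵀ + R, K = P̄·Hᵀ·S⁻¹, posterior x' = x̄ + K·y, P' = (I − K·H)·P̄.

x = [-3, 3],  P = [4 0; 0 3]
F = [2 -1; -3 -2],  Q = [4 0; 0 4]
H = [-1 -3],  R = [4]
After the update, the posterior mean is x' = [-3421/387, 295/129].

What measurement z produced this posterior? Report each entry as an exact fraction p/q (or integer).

z = [2]

x̄ = F·x = [-9, 3]
P̄ = F·P·Fᵀ + Q = [23 -18; -18 52]
S = H·P̄·Hᵀ + R = [387]
K = P̄·Hᵀ·S⁻¹ = [31/387; -46/129]
x' − x̄ = [62/387, -92/129] = K·y
y = (KᵀK)⁻¹·Kᵀ·(x' − x̄) = [2]
z = y + H·x̄ = [2] + [0] = [2]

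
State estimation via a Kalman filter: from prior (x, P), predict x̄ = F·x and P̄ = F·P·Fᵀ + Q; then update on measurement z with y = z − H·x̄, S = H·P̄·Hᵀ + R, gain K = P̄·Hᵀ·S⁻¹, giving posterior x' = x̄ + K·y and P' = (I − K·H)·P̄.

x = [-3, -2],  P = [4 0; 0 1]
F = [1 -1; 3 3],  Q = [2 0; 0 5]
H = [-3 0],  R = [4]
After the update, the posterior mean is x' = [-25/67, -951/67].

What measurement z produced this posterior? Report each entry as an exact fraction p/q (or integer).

x̄ = F·x = [-1, -15]
P̄ = F·P·Fᵀ + Q = [7 9; 9 50]
S = H·P̄·Hᵀ + R = [67]
K = P̄·Hᵀ·S⁻¹ = [-21/67; -27/67]
x' − x̄ = [42/67, 54/67] = K·y
y = (KᵀK)⁻¹·Kᵀ·(x' − x̄) = [-2]
z = y + H·x̄ = [-2] + [3] = [1]

z = [1]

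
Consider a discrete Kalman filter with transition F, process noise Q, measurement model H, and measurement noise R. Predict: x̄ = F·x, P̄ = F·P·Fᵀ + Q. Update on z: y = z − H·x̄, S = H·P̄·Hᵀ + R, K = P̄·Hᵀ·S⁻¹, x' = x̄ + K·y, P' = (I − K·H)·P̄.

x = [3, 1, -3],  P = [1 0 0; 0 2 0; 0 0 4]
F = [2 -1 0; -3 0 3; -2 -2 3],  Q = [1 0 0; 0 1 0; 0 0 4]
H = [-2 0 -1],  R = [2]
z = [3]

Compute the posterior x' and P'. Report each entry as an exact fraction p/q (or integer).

x̄ = F·x = [5, -18, -17]
P̄ = F·P·Fᵀ + Q = [7 -6 0; -6 46 42; 0 42 52]
y = z − H·x̄ = [-4]
S = H·P̄·Hᵀ + R = [82]
K = P̄·Hᵀ·S⁻¹ = [-7/41; -15/41; -26/41]
x' = x̄ + K·y = [233/41, -678/41, -593/41]
P' = (I − K·H)·P̄ = [189/41 -456/41 -364/41; -456/41 1436/41 942/41; -364/41 942/41 780/41]

x' = [233/41, -678/41, -593/41]
P' = [189/41 -456/41 -364/41; -456/41 1436/41 942/41; -364/41 942/41 780/41]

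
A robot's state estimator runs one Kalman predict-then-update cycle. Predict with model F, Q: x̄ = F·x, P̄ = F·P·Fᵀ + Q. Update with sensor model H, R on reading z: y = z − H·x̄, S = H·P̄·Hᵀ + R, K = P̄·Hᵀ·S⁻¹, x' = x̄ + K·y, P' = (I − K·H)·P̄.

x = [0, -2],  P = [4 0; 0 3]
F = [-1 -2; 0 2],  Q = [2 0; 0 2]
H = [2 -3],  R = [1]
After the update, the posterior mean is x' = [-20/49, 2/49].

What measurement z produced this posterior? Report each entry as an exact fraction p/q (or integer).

z = [-1]

x̄ = F·x = [4, -4]
P̄ = F·P·Fᵀ + Q = [18 -12; -12 14]
S = H·P̄·Hᵀ + R = [343]
K = P̄·Hᵀ·S⁻¹ = [72/343; -66/343]
x' − x̄ = [-216/49, 198/49] = K·y
y = (KᵀK)⁻¹·Kᵀ·(x' − x̄) = [-21]
z = y + H·x̄ = [-21] + [20] = [-1]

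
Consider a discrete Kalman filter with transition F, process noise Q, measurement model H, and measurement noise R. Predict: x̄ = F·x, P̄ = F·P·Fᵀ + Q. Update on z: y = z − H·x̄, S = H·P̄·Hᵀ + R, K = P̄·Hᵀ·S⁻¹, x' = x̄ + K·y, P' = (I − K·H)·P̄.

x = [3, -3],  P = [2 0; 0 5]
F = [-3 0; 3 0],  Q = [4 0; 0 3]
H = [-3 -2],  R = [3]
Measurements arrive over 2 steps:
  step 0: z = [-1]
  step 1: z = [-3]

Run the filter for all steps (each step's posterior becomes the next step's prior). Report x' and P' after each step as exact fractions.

step 0: x̄ = F·x = [-9, 9]
step 0: P̄ = F·P·Fᵀ + Q = [22 -18; -18 21]
step 0: y = z − H·x̄ = [-10]
step 0: S = H·P̄·Hᵀ + R = [69]
step 0: K = P̄·Hᵀ·S⁻¹ = [-10/23; 4/23]
step 0: x' = x̄ + K·y = [-107/23, 167/23]
step 0: P' = (I − K·H)·P̄ = [206/23 -294/23; -294/23 435/23]
step 1: x̄ = F·x = [321/23, -321/23]
step 1: P̄ = F·P·Fᵀ + Q = [1946/23 -1854/23; -1854/23 1923/23]
step 1: y = z − H·x̄ = [252/23]
step 1: S = H·P̄·Hᵀ + R = [3027/23]
step 1: K = P̄·Hᵀ·S⁻¹ = [-710/1009; 572/1009]
step 1: x' = x̄ + K·y = [6303/1009, -7815/1009]
step 1: P' = (I − K·H)·P̄ = [19618/1009 -28362/1009; -28362/1009 41685/1009]

step 0: x' = [-107/23, 167/23], P' = [206/23 -294/23; -294/23 435/23]
step 1: x' = [6303/1009, -7815/1009], P' = [19618/1009 -28362/1009; -28362/1009 41685/1009]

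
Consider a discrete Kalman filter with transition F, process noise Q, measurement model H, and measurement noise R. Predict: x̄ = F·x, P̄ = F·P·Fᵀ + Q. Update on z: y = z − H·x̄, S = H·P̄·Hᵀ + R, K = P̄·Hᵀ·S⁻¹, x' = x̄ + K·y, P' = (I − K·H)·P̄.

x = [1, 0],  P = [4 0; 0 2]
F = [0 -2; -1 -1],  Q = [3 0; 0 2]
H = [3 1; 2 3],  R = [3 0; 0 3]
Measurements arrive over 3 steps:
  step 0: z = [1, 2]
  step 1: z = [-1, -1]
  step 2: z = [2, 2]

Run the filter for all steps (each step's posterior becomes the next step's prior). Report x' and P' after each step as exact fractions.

step 0: x̄ = F·x = [0, -1]
step 0: P̄ = F·P·Fᵀ + Q = [11 4; 4 8]
step 0: y = z − H·x̄ = [2, 5]
step 0: S = H·P̄·Hᵀ + R = [134 134; 134 167]
step 0: K = P̄·Hᵀ·S⁻¹ = [541/1474 -1/11; -158/737 4/11]
step 0: x' = x̄ + K·y = [206/737, 287/737]
step 0: P' = (I − K·H)·P̄ = [753/1474 -318/737; -318/737 480/737]
step 1: x̄ = F·x = [-574/737, -493/737]
step 1: P̄ = F·P·Fᵀ + Q = [4131/737 324/737; 324/737 3389/1474]
step 1: y = z − H·x̄ = [1478/737, 1890/737]
step 1: S = H·P̄·Hᵀ + R = [86057/1474 66867/1474; 66867/1474 75747/1474]
step 1: K = P̄·Hᵀ·S⁻¹ = [156411/462995 -25191/462995; -16397/92599 28488/92599]
step 1: x' = x̄ + K·y = [-111526/462995, -21769/92599]
step 1: P' = (I − K·H)·P̄ = [211896/462995 -33291/92599; -33291/92599 50682/92599]
step 2: x̄ = F·x = [43538/92599, 12963/27235]
step 2: P̄ = F·P·Fᵀ + Q = [480525/92599 2046/5447; 2046/5447 62258/27235]
step 2: y = z − H·x̄ = [52549/462995, -170503/462995]
step 2: S = H·P̄·Hᵀ + R = [25114456/462995 19503918/462995; 19503918/462995 22611879/462995]
step 2: K = P̄·Hᵀ·S⁻¹ = [1008235/2999508 -733595/13497786; -219868/1249795 3459314/11248155]
step 2: x' = x̄ + K·y = [14262923/26995572, 771049/2249631]
step 2: P' = (I − K·H)·P̄ = [4098505/8998524 -268450/749877; -268450/749877 682646/1249795]

step 0: x' = [206/737, 287/737], P' = [753/1474 -318/737; -318/737 480/737]
step 1: x' = [-111526/462995, -21769/92599], P' = [211896/462995 -33291/92599; -33291/92599 50682/92599]
step 2: x' = [14262923/26995572, 771049/2249631], P' = [4098505/8998524 -268450/749877; -268450/749877 682646/1249795]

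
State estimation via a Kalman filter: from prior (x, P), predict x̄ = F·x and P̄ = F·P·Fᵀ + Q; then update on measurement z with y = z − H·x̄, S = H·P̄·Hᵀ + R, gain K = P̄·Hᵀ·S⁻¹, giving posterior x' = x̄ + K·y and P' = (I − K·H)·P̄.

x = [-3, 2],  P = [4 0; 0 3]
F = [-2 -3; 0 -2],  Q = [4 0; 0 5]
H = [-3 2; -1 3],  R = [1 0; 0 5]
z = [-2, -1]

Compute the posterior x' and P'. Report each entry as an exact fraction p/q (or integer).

x' = [3409/8249, -3150/8249]
P' = [4670/8249 5255/8249; 5255/8249 21935/24747]

x̄ = F·x = [0, -4]
P̄ = F·P·Fᵀ + Q = [47 18; 18 17]
y = z − H·x̄ = [6, 11]
S = H·P̄·Hᵀ + R = [276 45; 45 97]
K = P̄·Hᵀ·S⁻¹ = [-3500/8249 2219/8249; -3425/24747 3336/8249]
x' = x̄ + K·y = [3409/8249, -3150/8249]
P' = (I − K·H)·P̄ = [4670/8249 5255/8249; 5255/8249 21935/24747]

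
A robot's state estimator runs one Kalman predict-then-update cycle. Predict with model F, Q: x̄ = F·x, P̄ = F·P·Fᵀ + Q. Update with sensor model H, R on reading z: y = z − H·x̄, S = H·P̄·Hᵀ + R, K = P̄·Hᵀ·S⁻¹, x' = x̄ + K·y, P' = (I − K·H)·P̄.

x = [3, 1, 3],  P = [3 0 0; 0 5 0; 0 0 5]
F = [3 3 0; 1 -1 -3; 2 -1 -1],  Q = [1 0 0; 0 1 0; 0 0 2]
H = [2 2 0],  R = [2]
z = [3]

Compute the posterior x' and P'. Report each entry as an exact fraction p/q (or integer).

x̄ = F·x = [12, -7, 2]
P̄ = F·P·Fᵀ + Q = [73 -6 3; -6 54 26; 3 26 24]
y = z − H·x̄ = [-7]
S = H·P̄·Hᵀ + R = [462]
K = P̄·Hᵀ·S⁻¹ = [67/231; 16/77; 29/231]
x' = x̄ + K·y = [329/33, -93/11, 37/33]
P' = (I − K·H)·P̄ = [7885/231 -2606/77 -3193/231; -2606/77 2622/77 1074/77; -3193/231 1074/77 3862/231]

x' = [329/33, -93/11, 37/33]
P' = [7885/231 -2606/77 -3193/231; -2606/77 2622/77 1074/77; -3193/231 1074/77 3862/231]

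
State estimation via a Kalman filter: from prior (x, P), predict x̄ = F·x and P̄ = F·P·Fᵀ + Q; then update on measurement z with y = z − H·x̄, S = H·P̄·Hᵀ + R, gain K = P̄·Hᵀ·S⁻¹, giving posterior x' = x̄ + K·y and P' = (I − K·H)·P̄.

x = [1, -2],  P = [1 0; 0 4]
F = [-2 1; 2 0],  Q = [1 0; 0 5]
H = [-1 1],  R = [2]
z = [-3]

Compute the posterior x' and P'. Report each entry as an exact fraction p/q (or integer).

x̄ = F·x = [-4, 2]
P̄ = F·P·Fᵀ + Q = [9 -4; -4 9]
y = z − H·x̄ = [-9]
S = H·P̄·Hᵀ + R = [28]
K = P̄·Hᵀ·S⁻¹ = [-13/28; 13/28]
x' = x̄ + K·y = [5/28, -61/28]
P' = (I − K·H)·P̄ = [83/28 57/28; 57/28 83/28]

x' = [5/28, -61/28]
P' = [83/28 57/28; 57/28 83/28]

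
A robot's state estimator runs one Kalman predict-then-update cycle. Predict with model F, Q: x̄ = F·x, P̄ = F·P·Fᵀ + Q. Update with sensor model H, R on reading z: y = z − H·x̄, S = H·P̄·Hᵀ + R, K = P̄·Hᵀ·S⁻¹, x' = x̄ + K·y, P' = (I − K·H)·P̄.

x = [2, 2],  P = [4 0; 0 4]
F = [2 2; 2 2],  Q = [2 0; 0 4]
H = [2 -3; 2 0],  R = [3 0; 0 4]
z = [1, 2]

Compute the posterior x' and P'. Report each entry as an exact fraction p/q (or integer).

x̄ = F·x = [8, 8]
P̄ = F·P·Fᵀ + Q = [34 32; 32 36]
y = z − H·x̄ = [9, -14]
S = H·P̄·Hᵀ + R = [79 -56; -56 140]
K = P̄·Hᵀ·S⁻¹ = [-4/283 951/1981; -92/283 648/1981]
x' = x̄ + K·y = [326/283, 140/283]
P' = (I − K·H)·P̄ = [1902/1981 1296/1981; 1296/1981 1508/1981]

x' = [326/283, 140/283]
P' = [1902/1981 1296/1981; 1296/1981 1508/1981]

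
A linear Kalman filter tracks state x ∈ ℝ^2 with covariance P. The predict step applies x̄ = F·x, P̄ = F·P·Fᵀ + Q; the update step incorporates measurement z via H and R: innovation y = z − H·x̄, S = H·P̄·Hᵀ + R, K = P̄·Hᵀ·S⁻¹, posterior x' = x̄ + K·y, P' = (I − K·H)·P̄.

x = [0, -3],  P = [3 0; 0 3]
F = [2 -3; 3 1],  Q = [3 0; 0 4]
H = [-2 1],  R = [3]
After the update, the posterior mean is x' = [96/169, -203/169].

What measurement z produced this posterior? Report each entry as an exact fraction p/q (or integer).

z = [-2]

x̄ = F·x = [9, -3]
P̄ = F·P·Fᵀ + Q = [42 9; 9 34]
S = H·P̄·Hᵀ + R = [169]
K = P̄·Hᵀ·S⁻¹ = [-75/169; 16/169]
x' − x̄ = [-1425/169, 304/169] = K·y
y = (KᵀK)⁻¹·Kᵀ·(x' − x̄) = [19]
z = y + H·x̄ = [19] + [-21] = [-2]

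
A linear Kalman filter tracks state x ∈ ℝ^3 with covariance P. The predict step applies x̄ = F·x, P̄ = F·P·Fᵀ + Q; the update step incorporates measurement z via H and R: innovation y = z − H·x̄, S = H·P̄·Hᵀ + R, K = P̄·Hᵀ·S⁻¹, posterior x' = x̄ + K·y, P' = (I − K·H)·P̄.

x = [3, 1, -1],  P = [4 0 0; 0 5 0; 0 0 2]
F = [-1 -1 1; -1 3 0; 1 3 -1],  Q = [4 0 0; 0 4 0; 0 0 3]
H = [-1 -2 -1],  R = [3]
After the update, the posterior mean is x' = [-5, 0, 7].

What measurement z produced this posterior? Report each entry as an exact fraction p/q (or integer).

x̄ = F·x = [-5, 0, 7]
P̄ = F·P·Fᵀ + Q = [15 -11 -21; -11 53 41; -21 41 54]
S = H·P̄·Hᵀ + R = [362]
K = P̄·Hᵀ·S⁻¹ = [14/181; -68/181; -115/362]
x' − x̄ = [0, 0, 0] = K·y
y = (KᵀK)⁻¹·Kᵀ·(x' − x̄) = [0]
z = y + H·x̄ = [0] + [-2] = [-2]

z = [-2]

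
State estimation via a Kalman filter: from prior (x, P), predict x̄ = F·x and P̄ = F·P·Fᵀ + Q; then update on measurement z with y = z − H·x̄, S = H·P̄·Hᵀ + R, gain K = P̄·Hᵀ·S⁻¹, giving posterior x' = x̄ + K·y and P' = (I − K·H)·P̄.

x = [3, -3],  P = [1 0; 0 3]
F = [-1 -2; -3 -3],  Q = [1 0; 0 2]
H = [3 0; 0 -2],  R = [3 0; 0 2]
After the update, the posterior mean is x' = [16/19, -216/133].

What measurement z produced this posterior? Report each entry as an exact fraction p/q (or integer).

x̄ = F·x = [3, 0]
P̄ = F·P·Fᵀ + Q = [14 21; 21 38]
S = H·P̄·Hᵀ + R = [129 -126; -126 154]
K = P̄·Hᵀ·S⁻¹ = [28/95 -3/95; 3/95 -311/665]
x' − x̄ = [-41/19, -216/133] = K·y
y = (KᵀK)⁻¹·Kᵀ·(x' − x̄) = [-7, 3]
z = y + H·x̄ = [-7, 3] + [9, 0] = [2, 3]

z = [2, 3]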